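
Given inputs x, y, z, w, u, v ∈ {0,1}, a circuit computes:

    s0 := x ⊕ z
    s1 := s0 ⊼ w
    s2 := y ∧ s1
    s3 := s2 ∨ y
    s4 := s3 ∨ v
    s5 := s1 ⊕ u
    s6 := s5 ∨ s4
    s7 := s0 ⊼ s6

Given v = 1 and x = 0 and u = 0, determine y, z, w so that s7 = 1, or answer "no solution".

Check with v = 1 and x = 0 and u = 0 and y=1, z=0, w=1:
s0 = x ⊕ z = 0 ⊕ 0 = 0
s1 = s0 ⊼ w = 0 ⊼ 1 = 1
s2 = y ∧ s1 = 1 ∧ 1 = 1
s3 = s2 ∨ y = 1 ∨ 1 = 1
s4 = s3 ∨ v = 1 ∨ 1 = 1
s5 = s1 ⊕ u = 1 ⊕ 0 = 1
s6 = s5 ∨ s4 = 1 ∨ 1 = 1
s7 = s0 ⊼ s6 = 0 ⊼ 1 = 1
So s7 = 1.

y=1, z=0, w=1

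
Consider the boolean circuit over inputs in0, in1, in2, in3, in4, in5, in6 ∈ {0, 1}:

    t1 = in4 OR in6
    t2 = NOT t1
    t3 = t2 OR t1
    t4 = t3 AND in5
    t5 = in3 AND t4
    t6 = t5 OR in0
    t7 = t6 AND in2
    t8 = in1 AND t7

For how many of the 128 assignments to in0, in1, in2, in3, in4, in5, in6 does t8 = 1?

t8 = in1 AND t7 must be 1, so both in1 = 1 and t7 = 1.
Enumerating the 128 input combinations, 20 give t8 = 1 and 108 give t8 = 0.

20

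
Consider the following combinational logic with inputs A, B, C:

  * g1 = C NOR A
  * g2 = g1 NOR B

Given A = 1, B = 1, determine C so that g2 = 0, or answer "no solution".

C=1

g2 = g1 NOR B must be 0, so at least one of g1, B is 1.
Check with A = 1, B = 1 and C=1:
g1 = C NOR A = 1 NOR 1 = 0
g2 = g1 NOR B = 0 NOR 1 = 0
So g2 = 0.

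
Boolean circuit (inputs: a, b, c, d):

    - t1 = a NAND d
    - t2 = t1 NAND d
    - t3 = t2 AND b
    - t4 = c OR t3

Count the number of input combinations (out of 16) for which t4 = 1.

t4 = c OR t3 must be 1, so at least one of c, t3 is 1.
Enumerating the 16 input combinations, 11 give t4 = 1 and 5 give t4 = 0.

11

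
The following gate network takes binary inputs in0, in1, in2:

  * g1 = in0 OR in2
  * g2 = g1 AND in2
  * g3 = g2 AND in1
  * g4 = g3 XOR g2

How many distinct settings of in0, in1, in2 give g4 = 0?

g4 = g3 XOR g2 must be 0, so g3 and g2 are equal.
Satisfying assignments:
  in0=0, in1=0, in2=0
  in0=0, in1=1, in2=0
  in0=0, in1=1, in2=1
  in0=1, in1=0, in2=0
  in0=1, in1=1, in2=0
  in0=1, in1=1, in2=1

6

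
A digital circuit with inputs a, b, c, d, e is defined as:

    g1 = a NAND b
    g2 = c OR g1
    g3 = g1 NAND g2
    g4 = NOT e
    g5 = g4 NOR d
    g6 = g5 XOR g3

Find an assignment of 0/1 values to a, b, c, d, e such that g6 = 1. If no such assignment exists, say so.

a=1, b=1, c=1, d=0, e=0

g6 = g5 XOR g3 must be 1, so g5 and g3 differ.
Check with a=1, b=1, c=1, d=0, e=0:
g1 = a NAND b = 1 NAND 1 = 0
g2 = c OR g1 = 1 OR 0 = 1
g3 = g1 NAND g2 = 0 NAND 1 = 1
g4 = NOT e = NOT 0 = 1
g5 = g4 NOR d = 1 NOR 0 = 0
g6 = g5 XOR g3 = 0 XOR 1 = 1
So g6 = 1 as required.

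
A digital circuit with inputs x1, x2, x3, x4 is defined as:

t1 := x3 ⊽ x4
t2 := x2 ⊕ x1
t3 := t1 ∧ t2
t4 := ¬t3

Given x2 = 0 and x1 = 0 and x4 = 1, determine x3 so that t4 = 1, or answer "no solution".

Check with x2 = 0 and x1 = 0 and x4 = 1 and x3=0:
t1 = x3 ⊽ x4 = 0 ⊽ 1 = 0
t2 = x2 ⊕ x1 = 0 ⊕ 0 = 0
t3 = t1 ∧ t2 = 0 ∧ 0 = 0
t4 = ¬t3 = ¬0 = 1
So t4 = 1.

x3=0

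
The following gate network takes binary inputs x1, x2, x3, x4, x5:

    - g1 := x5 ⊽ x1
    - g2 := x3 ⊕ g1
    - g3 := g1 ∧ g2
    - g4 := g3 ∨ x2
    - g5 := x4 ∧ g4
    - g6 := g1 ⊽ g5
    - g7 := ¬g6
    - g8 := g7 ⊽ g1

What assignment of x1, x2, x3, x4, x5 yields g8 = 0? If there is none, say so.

x1=0 x2=1 x3=0 x4=1 x5=0

Check with x1=0 x2=1 x3=0 x4=1 x5=0:
g1 = x5 ⊽ x1 = 0 ⊽ 0 = 1
g2 = x3 ⊕ g1 = 0 ⊕ 1 = 1
g3 = g1 ∧ g2 = 1 ∧ 1 = 1
g4 = g3 ∨ x2 = 1 ∨ 1 = 1
g5 = x4 ∧ g4 = 1 ∧ 1 = 1
g6 = g1 ⊽ g5 = 1 ⊽ 1 = 0
g7 = ¬g6 = ¬0 = 1
g8 = g7 ⊽ g1 = 1 ⊽ 1 = 0
So g8 = 0 as required.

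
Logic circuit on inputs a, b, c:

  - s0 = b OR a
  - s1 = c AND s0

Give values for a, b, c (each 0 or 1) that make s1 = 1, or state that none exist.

Check with a=0, b=1, c=1:
s0 = b OR a = 1 OR 0 = 1
s1 = c AND s0 = 1 AND 1 = 1
So s1 = 1 as required.

a=0, b=1, c=1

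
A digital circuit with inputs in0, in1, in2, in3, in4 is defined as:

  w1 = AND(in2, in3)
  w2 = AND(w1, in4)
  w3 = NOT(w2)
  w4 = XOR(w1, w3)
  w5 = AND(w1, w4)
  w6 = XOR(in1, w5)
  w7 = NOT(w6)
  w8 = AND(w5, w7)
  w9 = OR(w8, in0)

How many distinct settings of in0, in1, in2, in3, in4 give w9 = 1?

w9 = OR(w8, in0) must be 1, so at least one of w8, in0 is 1.
Enumerating the 32 input combinations, 17 give w9 = 1 and 15 give w9 = 0.

17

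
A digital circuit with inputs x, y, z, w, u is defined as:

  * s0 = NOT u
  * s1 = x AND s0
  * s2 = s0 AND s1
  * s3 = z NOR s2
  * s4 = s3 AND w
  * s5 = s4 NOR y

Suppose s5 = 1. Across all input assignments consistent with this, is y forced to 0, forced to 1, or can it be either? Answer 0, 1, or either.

s5 = s4 NOR y must be 1, so both s4 = 0 and y = 0.
s4 = s3 AND w must be 0, so at least one of s3, w is 0.
Every assignment with s5 = 1 has y = 0; there are 13 such assignment(s).

0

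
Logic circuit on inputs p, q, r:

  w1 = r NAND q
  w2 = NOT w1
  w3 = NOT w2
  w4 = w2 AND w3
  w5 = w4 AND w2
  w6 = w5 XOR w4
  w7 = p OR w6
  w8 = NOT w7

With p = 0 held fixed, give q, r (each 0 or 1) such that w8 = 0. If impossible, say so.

With p = 0 fixed, none of the 4 settings of q, r give w8 = 0.
For example, with q=0, r=1:
w1 = r NAND q = 1 NAND 0 = 1
w2 = NOT w1 = NOT 1 = 0
w3 = NOT w2 = NOT 0 = 1
w4 = w2 AND w3 = 0 AND 1 = 0
w5 = w4 AND w2 = 0 AND 0 = 0
w6 = w5 XOR w4 = 0 XOR 0 = 0
w7 = p OR w6 = 0 OR 0 = 0
w8 = NOT w7 = NOT 0 = 1
giving w8 = 1 ≠ 0.

no solution exists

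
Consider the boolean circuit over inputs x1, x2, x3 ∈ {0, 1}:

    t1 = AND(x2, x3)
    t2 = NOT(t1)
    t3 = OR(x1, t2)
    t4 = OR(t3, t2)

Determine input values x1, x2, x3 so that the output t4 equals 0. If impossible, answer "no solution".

t4 = OR(t3, t2) must be 0, so both t3 = 0 and t2 = 0.
Check with x1=0 x2=1 x3=1:
t1 = AND(x2, x3) = AND(1, 1) = 1
t2 = NOT(t1) = NOT 1 = 0
t3 = OR(x1, t2) = OR(0, 0) = 0
t4 = OR(t3, t2) = OR(0, 0) = 0
So t4 = 0 as required.

x1=0 x2=1 x3=1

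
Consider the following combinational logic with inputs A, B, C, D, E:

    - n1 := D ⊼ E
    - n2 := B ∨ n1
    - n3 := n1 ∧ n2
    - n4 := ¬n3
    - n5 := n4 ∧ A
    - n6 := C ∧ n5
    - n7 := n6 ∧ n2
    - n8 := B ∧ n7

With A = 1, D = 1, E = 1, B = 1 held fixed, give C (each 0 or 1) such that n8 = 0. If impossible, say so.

Check with A = 1, D = 1, E = 1, B = 1 and C=0:
n1 = D ⊼ E = 1 ⊼ 1 = 0
n2 = B ∨ n1 = 1 ∨ 0 = 1
n3 = n1 ∧ n2 = 0 ∧ 1 = 0
n4 = ¬n3 = ¬0 = 1
n5 = n4 ∧ A = 1 ∧ 1 = 1
n6 = C ∧ n5 = 0 ∧ 1 = 0
n7 = n6 ∧ n2 = 0 ∧ 1 = 0
n8 = B ∧ n7 = 1 ∧ 0 = 0
So n8 = 0.

C=0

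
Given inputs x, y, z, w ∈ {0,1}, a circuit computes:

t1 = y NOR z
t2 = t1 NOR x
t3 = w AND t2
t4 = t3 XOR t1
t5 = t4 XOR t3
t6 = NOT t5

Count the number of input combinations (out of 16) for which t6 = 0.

4

t6 = NOT t5 must be 0, so t5 = 1.
t5 = t4 XOR t3 must be 1, so t4 and t3 differ.
Satisfying assignments:
  x=0, y=0, z=0, w=0
  x=0, y=0, z=0, w=1
  x=1, y=0, z=0, w=0
  x=1, y=0, z=0, w=1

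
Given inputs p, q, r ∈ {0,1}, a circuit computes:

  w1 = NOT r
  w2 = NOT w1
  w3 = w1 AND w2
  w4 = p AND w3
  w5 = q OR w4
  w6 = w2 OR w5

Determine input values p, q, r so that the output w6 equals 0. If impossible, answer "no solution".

p=1, q=0, r=0

w6 = w2 OR w5 must be 0, so both w2 = 0 and w5 = 0.
w2 = NOT w1 must be 0, so w1 = 1.
Check with p=1, q=0, r=0:
w1 = NOT r = NOT 0 = 1
w2 = NOT w1 = NOT 1 = 0
w3 = w1 AND w2 = 1 AND 0 = 0
w4 = p AND w3 = 1 AND 0 = 0
w5 = q OR w4 = 0 OR 0 = 0
w6 = w2 OR w5 = 0 OR 0 = 0
So w6 = 0 as required.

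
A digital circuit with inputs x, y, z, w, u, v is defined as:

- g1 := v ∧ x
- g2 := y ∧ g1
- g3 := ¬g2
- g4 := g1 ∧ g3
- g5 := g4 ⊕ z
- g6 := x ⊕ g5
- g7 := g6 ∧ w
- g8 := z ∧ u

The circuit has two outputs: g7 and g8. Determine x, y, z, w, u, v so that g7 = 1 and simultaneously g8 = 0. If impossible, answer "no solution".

x=1 y=1 z=0 w=1 u=0 v=1

Check with x=1 y=1 z=0 w=1 u=0 v=1:
g1 = v ∧ x = 1 ∧ 1 = 1
g2 = y ∧ g1 = 1 ∧ 1 = 1
g3 = ¬g2 = ¬1 = 0
g4 = g1 ∧ g3 = 1 ∧ 0 = 0
g5 = g4 ⊕ z = 0 ⊕ 0 = 0
g6 = x ⊕ g5 = 1 ⊕ 0 = 1
g7 = g6 ∧ w = 1 ∧ 1 = 1
g8 = z ∧ u = 0 ∧ 0 = 0
So g7 = 1 and g8 = 0.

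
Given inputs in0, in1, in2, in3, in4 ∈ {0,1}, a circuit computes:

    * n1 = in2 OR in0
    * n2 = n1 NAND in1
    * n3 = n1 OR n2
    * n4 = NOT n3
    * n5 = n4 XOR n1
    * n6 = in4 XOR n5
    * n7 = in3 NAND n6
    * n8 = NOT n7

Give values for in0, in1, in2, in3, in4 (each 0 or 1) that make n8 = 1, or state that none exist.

Check with in0=0, in1=0, in2=0, in3=1, in4=1:
n1 = in2 OR in0 = 0 OR 0 = 0
n2 = n1 NAND in1 = 0 NAND 0 = 1
n3 = n1 OR n2 = 0 OR 1 = 1
n4 = NOT n3 = NOT 1 = 0
n5 = n4 XOR n1 = 0 XOR 0 = 0
n6 = in4 XOR n5 = 1 XOR 0 = 1
n7 = in3 NAND n6 = 1 NAND 1 = 0
n8 = NOT n7 = NOT 0 = 1
So n8 = 1 as required.

in0=0, in1=0, in2=0, in3=1, in4=1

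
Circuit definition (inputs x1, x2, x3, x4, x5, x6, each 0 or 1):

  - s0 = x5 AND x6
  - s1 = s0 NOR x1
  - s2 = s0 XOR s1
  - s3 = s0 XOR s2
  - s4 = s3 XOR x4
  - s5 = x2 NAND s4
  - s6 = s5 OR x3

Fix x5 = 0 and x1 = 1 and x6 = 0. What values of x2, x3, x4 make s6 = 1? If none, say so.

s6 = s5 OR x3 must be 1, so at least one of s5, x3 is 1.
Check with x5 = 0 and x1 = 1 and x6 = 0 and x2=0, x3=0, x4=1:
s0 = x5 AND x6 = 0 AND 0 = 0
s1 = s0 NOR x1 = 0 NOR 1 = 0
s2 = s0 XOR s1 = 0 XOR 0 = 0
s3 = s0 XOR s2 = 0 XOR 0 = 0
s4 = s3 XOR x4 = 0 XOR 1 = 1
s5 = x2 NAND s4 = 0 NAND 1 = 1
s6 = s5 OR x3 = 1 OR 0 = 1
So s6 = 1.

x2=0, x3=0, x4=1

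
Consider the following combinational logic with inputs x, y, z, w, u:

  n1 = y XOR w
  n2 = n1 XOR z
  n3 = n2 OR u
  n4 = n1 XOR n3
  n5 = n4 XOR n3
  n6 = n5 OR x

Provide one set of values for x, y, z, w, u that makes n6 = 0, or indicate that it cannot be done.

n6 = n5 OR x must be 0, so both n5 = 0 and x = 0.
n5 = n4 XOR n3 must be 0, so n4 and n3 are equal.
Check with x=0, y=0, z=1, w=0, u=1:
n1 = y XOR w = 0 XOR 0 = 0
n2 = n1 XOR z = 0 XOR 1 = 1
n3 = n2 OR u = 1 OR 1 = 1
n4 = n1 XOR n3 = 0 XOR 1 = 1
n5 = n4 XOR n3 = 1 XOR 1 = 0
n6 = n5 OR x = 0 OR 0 = 0
So n6 = 0 as required.

x=0, y=0, z=1, w=0, u=1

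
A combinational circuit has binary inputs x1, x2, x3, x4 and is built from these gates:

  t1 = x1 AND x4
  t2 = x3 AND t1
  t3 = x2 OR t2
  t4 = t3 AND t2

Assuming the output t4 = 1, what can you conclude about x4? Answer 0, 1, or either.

1

t4 = t3 AND t2 must be 1, so both t3 = 1 and t2 = 1.
t3 = x2 OR t2 must be 1, so at least one of x2, t2 is 1.
t2 = x3 AND t1 must be 1, so both x3 = 1 and t1 = 1.
Every assignment with t4 = 1 has x4 = 1; there are 2 such assignment(s).
  x1=1, x2=0, x3=1, x4=1
  x1=1, x2=1, x3=1, x4=1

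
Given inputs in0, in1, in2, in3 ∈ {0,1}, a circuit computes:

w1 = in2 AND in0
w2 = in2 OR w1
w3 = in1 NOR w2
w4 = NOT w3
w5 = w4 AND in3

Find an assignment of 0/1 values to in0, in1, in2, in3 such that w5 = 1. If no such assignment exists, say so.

in0=1, in1=0, in2=1, in3=1

w5 = w4 AND in3 must be 1, so both w4 = 1 and in3 = 1.
Check with in0=1, in1=0, in2=1, in3=1:
w1 = in2 AND in0 = 1 AND 1 = 1
w2 = in2 OR w1 = 1 OR 1 = 1
w3 = in1 NOR w2 = 0 NOR 1 = 0
w4 = NOT w3 = NOT 0 = 1
w5 = w4 AND in3 = 1 AND 1 = 1
So w5 = 1 as required.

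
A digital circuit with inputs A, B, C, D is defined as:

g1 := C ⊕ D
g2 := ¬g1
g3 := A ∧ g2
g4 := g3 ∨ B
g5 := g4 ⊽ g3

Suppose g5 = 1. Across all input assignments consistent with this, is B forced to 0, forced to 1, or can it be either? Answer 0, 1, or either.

0

g5 = g4 ⊽ g3 must be 1, so both g4 = 0 and g3 = 0.
g4 = g3 ∨ B must be 0, so both g3 = 0 and B = 0.
g3 = A ∧ g2 must be 0, so at least one of A, g2 is 0.
Every assignment with g5 = 1 has B = 0; there are 6 such assignment(s).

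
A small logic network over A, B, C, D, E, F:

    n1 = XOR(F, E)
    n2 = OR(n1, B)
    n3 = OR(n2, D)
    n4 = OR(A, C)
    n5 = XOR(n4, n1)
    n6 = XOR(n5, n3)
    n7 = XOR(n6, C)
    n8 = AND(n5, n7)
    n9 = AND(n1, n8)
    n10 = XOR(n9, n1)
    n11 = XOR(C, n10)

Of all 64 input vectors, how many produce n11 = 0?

32

n11 = XOR(C, n10) must be 0, so C and n10 are equal.
Enumerating the 64 input combinations, 32 give n11 = 0 and 32 give n11 = 1.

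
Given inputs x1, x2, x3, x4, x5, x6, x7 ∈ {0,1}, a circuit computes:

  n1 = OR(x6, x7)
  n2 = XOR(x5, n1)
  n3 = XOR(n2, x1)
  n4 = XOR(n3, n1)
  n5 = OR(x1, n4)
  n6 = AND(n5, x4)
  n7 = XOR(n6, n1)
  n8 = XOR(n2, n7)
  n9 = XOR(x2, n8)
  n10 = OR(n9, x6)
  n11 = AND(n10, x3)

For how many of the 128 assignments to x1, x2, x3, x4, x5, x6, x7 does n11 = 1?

48

n11 = AND(n10, x3) must be 1, so both n10 = 1 and x3 = 1.
n10 = OR(n9, x6) must be 1, so at least one of n9, x6 is 1.
Enumerating the 128 input combinations, 48 give n11 = 1 and 80 give n11 = 0.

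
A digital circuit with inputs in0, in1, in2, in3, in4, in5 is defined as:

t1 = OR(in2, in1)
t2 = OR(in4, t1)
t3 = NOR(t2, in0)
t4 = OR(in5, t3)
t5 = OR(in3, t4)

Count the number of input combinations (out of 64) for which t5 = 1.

t5 = OR(in3, t4) must be 1, so at least one of in3, t4 is 1.
Enumerating the 64 input combinations, 49 give t5 = 1 and 15 give t5 = 0.

49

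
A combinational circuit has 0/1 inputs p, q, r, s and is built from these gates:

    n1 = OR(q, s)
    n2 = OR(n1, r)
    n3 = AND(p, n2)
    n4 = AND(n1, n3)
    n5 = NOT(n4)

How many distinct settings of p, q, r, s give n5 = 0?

6

n5 = NOT(n4) must be 0, so n4 = 1.
n4 = AND(n1, n3) must be 1, so both n1 = 1 and n3 = 1.
n1 = OR(q, s) must be 1, so at least one of q, s is 1.
Satisfying assignments:
  p=1, q=0, r=0, s=1
  p=1, q=0, r=1, s=1
  p=1, q=1, r=0, s=0
  p=1, q=1, r=0, s=1
  p=1, q=1, r=1, s=0
  p=1, q=1, r=1, s=1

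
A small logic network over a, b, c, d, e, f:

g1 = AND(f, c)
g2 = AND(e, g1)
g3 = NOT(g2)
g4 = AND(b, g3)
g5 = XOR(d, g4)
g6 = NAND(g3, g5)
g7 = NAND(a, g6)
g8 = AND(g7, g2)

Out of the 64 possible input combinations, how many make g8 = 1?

4

g8 = AND(g7, g2) must be 1, so both g7 = 1 and g2 = 1.
g7 = NAND(a, g6) must be 1, so at least one of a, g6 is 0.
Satisfying assignments:
  a=0, b=0, c=1, d=0, e=1, f=1
  a=0, b=0, c=1, d=1, e=1, f=1
  a=0, b=1, c=1, d=0, e=1, f=1
  a=0, b=1, c=1, d=1, e=1, f=1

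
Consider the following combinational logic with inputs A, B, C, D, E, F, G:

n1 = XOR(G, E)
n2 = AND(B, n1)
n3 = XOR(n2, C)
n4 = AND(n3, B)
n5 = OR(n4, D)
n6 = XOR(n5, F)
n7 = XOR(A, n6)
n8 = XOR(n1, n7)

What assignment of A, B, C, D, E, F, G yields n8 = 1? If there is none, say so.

A=0, B=1, C=0, D=0, E=1, F=1, G=0

n8 = XOR(n1, n7) must be 1, so n1 and n7 differ.
Check with A=0, B=1, C=0, D=0, E=1, F=1, G=0:
n1 = XOR(G, E) = XOR(0, 1) = 1
n2 = AND(B, n1) = AND(1, 1) = 1
n3 = XOR(n2, C) = XOR(1, 0) = 1
n4 = AND(n3, B) = AND(1, 1) = 1
n5 = OR(n4, D) = OR(1, 0) = 1
n6 = XOR(n5, F) = XOR(1, 1) = 0
n7 = XOR(A, n6) = XOR(0, 0) = 0
n8 = XOR(n1, n7) = XOR(1, 0) = 1
So n8 = 1 as required.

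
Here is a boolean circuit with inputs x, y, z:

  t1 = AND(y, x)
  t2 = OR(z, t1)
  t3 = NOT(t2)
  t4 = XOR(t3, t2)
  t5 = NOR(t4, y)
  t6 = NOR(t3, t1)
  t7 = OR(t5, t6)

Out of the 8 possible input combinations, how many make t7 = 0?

5

t7 = OR(t5, t6) must be 0, so both t5 = 0 and t6 = 0.
Satisfying assignments:
  x=0, y=0, z=0
  x=0, y=1, z=0
  x=1, y=0, z=0
  x=1, y=1, z=0
  x=1, y=1, z=1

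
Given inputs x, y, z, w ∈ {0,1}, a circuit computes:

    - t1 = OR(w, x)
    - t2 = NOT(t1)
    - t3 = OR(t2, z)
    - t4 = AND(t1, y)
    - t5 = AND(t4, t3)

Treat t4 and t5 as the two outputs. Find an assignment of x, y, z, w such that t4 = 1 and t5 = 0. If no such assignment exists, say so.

Check with x=0, y=1, z=0, w=1:
t1 = OR(w, x) = OR(1, 0) = 1
t2 = NOT(t1) = NOT 1 = 0
t3 = OR(t2, z) = OR(0, 0) = 0
t4 = AND(t1, y) = AND(1, 1) = 1
t5 = AND(t4, t3) = AND(1, 0) = 0
So t4 = 1 and t5 = 0.

x=0, y=1, z=0, w=1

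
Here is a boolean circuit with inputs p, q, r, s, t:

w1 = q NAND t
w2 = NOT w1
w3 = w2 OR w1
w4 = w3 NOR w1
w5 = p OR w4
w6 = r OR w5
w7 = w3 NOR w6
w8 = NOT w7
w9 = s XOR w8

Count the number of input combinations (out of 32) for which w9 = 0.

16

w9 = s XOR w8 must be 0, so s and w8 are equal.
Enumerating the 32 input combinations, 16 give w9 = 0 and 16 give w9 = 1.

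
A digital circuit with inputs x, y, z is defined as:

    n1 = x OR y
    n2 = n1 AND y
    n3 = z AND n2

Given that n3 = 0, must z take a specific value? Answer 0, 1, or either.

either

Both values of z occur among assignments with n3 = 0:
  z=0: x=0, y=0, z=0
  z=1: x=0, y=0, z=1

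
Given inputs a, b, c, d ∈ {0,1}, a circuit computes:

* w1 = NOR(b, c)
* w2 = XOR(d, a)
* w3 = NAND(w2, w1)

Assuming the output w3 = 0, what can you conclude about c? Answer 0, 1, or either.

0

w3 = NAND(w2, w1) must be 0, so both w2 = 1 and w1 = 1.
w2 = XOR(d, a) must be 1, so d and a differ.
w1 = NOR(b, c) must be 1, so both b = 0 and c = 0.
Every assignment with w3 = 0 has c = 0; there are 2 such assignment(s).
  a=0, b=0, c=0, d=1
  a=1, b=0, c=0, d=0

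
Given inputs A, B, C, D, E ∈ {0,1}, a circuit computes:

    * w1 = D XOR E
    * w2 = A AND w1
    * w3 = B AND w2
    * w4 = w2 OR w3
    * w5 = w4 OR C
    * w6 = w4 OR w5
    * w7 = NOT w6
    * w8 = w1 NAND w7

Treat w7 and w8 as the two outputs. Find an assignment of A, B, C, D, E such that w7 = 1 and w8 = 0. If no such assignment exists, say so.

Check with A=0 B=1 C=0 D=0 E=1:
w1 = D XOR E = 0 XOR 1 = 1
w2 = A AND w1 = 0 AND 1 = 0
w3 = B AND w2 = 1 AND 0 = 0
w4 = w2 OR w3 = 0 OR 0 = 0
w5 = w4 OR C = 0 OR 0 = 0
w6 = w4 OR w5 = 0 OR 0 = 0
w7 = NOT w6 = NOT 0 = 1
w8 = w1 NAND w7 = 1 NAND 1 = 0
So w7 = 1 and w8 = 0.

A=0 B=1 C=0 D=0 E=1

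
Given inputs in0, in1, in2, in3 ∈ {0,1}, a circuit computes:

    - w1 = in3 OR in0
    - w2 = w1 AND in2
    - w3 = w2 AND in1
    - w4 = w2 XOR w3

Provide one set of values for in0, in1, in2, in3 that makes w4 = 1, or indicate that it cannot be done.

w4 = w2 XOR w3 must be 1, so w2 and w3 differ.
Check with in0=1 in1=0 in2=1 in3=1:
w1 = in3 OR in0 = 1 OR 1 = 1
w2 = w1 AND in2 = 1 AND 1 = 1
w3 = w2 AND in1 = 1 AND 0 = 0
w4 = w2 XOR w3 = 1 XOR 0 = 1
So w4 = 1 as required.

in0=1 in1=0 in2=1 in3=1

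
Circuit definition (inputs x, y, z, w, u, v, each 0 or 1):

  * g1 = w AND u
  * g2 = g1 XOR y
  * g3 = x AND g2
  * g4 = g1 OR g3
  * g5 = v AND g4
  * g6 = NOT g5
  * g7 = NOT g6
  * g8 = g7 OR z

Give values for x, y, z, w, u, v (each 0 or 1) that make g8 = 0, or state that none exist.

g8 = g7 OR z must be 0, so both g7 = 0 and z = 0.
Check with x=0, y=0, z=0, w=0, u=0, v=0:
g1 = w AND u = 0 AND 0 = 0
g2 = g1 XOR y = 0 XOR 0 = 0
g3 = x AND g2 = 0 AND 0 = 0
g4 = g1 OR g3 = 0 OR 0 = 0
g5 = v AND g4 = 0 AND 0 = 0
g6 = NOT g5 = NOT 0 = 1
g7 = NOT g6 = NOT 1 = 0
g8 = g7 OR z = 0 OR 0 = 0
So g8 = 0 as required.

x=0, y=0, z=0, w=0, u=0, v=0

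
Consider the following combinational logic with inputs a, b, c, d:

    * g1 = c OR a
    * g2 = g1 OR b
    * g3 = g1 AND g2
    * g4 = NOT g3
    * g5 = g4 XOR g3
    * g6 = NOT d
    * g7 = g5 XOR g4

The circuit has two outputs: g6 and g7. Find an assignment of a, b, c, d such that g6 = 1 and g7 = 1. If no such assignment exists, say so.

a=1, b=0, c=1, d=0

Check with a=1, b=0, c=1, d=0:
g1 = c OR a = 1 OR 1 = 1
g2 = g1 OR b = 1 OR 0 = 1
g3 = g1 AND g2 = 1 AND 1 = 1
g4 = NOT g3 = NOT 1 = 0
g5 = g4 XOR g3 = 0 XOR 1 = 1
g6 = NOT d = NOT 0 = 1
g7 = g5 XOR g4 = 1 XOR 0 = 1
So g6 = 1 and g7 = 1.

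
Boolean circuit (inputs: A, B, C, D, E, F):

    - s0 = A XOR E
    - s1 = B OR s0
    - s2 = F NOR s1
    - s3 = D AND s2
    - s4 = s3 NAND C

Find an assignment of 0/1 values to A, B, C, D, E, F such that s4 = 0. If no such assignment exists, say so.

s4 = s3 NAND C must be 0, so both s3 = 1 and C = 1.
Check with A=1 B=0 C=1 D=1 E=1 F=0:
s0 = A XOR E = 1 XOR 1 = 0
s1 = B OR s0 = 0 OR 0 = 0
s2 = F NOR s1 = 0 NOR 0 = 1
s3 = D AND s2 = 1 AND 1 = 1
s4 = s3 NAND C = 1 NAND 1 = 0
So s4 = 0 as required.

A=1 B=0 C=1 D=1 E=1 F=0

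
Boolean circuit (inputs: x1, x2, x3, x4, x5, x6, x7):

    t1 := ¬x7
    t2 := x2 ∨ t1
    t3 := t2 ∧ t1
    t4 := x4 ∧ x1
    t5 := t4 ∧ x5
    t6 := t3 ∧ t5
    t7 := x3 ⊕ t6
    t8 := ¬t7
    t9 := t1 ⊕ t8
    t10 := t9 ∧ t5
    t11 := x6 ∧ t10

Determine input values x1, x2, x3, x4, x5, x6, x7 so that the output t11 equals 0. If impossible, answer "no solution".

t11 = x6 ∧ t10 must be 0, so at least one of x6, t10 is 0.
Check with x1=1, x2=1, x3=0, x4=1, x5=1, x6=0, x7=0:
t1 = ¬x7 = ¬0 = 1
t2 = x2 ∨ t1 = 1 ∨ 1 = 1
t3 = t2 ∧ t1 = 1 ∧ 1 = 1
t4 = x4 ∧ x1 = 1 ∧ 1 = 1
t5 = t4 ∧ x5 = 1 ∧ 1 = 1
t6 = t3 ∧ t5 = 1 ∧ 1 = 1
t7 = x3 ⊕ t6 = 0 ⊕ 1 = 1
t8 = ¬t7 = ¬1 = 0
t9 = t1 ⊕ t8 = 1 ⊕ 0 = 1
t10 = t9 ∧ t5 = 1 ∧ 1 = 1
t11 = x6 ∧ t10 = 0 ∧ 1 = 0
So t11 = 0 as required.

x1=1, x2=1, x3=0, x4=1, x5=1, x6=0, x7=0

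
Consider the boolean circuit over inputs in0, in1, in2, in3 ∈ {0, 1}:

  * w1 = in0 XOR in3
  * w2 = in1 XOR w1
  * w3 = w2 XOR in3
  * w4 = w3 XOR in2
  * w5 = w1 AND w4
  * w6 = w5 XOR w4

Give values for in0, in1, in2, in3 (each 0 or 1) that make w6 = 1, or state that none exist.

in0=1, in1=0, in2=0, in3=1

w6 = w5 XOR w4 must be 1, so w5 and w4 differ.
Check with in0=1, in1=0, in2=0, in3=1:
w1 = in0 XOR in3 = 1 XOR 1 = 0
w2 = in1 XOR w1 = 0 XOR 0 = 0
w3 = w2 XOR in3 = 0 XOR 1 = 1
w4 = w3 XOR in2 = 1 XOR 0 = 1
w5 = w1 AND w4 = 0 AND 1 = 0
w6 = w5 XOR w4 = 0 XOR 1 = 1
So w6 = 1 as required.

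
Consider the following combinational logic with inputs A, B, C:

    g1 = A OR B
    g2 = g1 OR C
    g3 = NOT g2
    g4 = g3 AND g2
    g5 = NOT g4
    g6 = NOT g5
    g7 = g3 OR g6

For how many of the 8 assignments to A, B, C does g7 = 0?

g7 = g3 OR g6 must be 0, so both g3 = 0 and g6 = 0.
g3 = NOT g2 must be 0, so g2 = 1.
Enumerating the 8 input combinations, 7 give g7 = 0 and 1 give g7 = 1.

7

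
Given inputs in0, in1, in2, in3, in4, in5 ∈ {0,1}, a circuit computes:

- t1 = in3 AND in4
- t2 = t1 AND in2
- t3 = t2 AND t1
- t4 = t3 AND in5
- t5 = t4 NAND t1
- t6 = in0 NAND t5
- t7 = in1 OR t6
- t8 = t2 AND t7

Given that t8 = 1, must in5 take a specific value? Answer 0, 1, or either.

Both values of in5 occur among assignments with t8 = 1:
  in5=0: in0=0, in1=0, in2=1, in3=1, in4=1, in5=0
  in5=1: in0=0, in1=0, in2=1, in3=1, in4=1, in5=1

either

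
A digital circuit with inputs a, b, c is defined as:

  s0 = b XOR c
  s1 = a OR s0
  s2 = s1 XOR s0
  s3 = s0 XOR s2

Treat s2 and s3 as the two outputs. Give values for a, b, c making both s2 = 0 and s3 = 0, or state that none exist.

a=0, b=1, c=1

Check with a=0, b=1, c=1:
s0 = b XOR c = 1 XOR 1 = 0
s1 = a OR s0 = 0 OR 0 = 0
s2 = s1 XOR s0 = 0 XOR 0 = 0
s3 = s0 XOR s2 = 0 XOR 0 = 0
So s2 = 0 and s3 = 0.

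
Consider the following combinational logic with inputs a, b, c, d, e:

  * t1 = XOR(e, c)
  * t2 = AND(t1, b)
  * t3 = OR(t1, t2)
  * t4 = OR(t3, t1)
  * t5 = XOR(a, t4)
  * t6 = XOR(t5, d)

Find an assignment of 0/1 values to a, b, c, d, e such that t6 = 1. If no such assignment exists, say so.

t6 = XOR(t5, d) must be 1, so t5 and d differ.
Check with a=1 b=1 c=0 d=1 e=1:
t1 = XOR(e, c) = XOR(1, 0) = 1
t2 = AND(t1, b) = AND(1, 1) = 1
t3 = OR(t1, t2) = OR(1, 1) = 1
t4 = OR(t3, t1) = OR(1, 1) = 1
t5 = XOR(a, t4) = XOR(1, 1) = 0
t6 = XOR(t5, d) = XOR(0, 1) = 1
So t6 = 1 as required.

a=1 b=1 c=0 d=1 e=1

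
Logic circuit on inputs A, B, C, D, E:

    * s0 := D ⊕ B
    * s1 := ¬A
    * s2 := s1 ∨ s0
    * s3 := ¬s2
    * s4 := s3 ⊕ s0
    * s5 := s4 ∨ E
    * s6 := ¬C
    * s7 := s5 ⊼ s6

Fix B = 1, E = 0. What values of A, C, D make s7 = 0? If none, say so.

s7 = s5 ⊼ s6 must be 0, so both s5 = 1 and s6 = 1.
s5 = s4 ∨ E must be 1, so at least one of s4, E is 1.
Check with B = 1, E = 0 and A=0, C=0, D=0:
s0 = D ⊕ B = 0 ⊕ 1 = 1
s1 = ¬A = ¬0 = 1
s2 = s1 ∨ s0 = 1 ∨ 1 = 1
s3 = ¬s2 = ¬1 = 0
s4 = s3 ⊕ s0 = 0 ⊕ 1 = 1
s5 = s4 ∨ E = 1 ∨ 0 = 1
s6 = ¬C = ¬0 = 1
s7 = s5 ⊼ s6 = 1 ⊼ 1 = 0
So s7 = 0.

A=0, C=0, D=0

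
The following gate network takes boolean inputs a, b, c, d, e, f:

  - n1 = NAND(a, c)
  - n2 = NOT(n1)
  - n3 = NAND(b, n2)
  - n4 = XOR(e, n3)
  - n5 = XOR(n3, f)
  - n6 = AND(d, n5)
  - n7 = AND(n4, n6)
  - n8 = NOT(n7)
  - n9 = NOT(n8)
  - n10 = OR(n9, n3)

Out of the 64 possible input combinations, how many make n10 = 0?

7

n10 = OR(n9, n3) must be 0, so both n9 = 0 and n3 = 0.
n9 = NOT(n8) must be 0, so n8 = 1.
Enumerating the 64 input combinations, 7 give n10 = 0 and 57 give n10 = 1.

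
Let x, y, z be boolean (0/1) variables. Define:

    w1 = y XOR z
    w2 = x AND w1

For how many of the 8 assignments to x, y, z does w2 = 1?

2

w2 = x AND w1 must be 1, so both x = 1 and w1 = 1.
Enumerating the 8 input combinations, 2 give w2 = 1 and 6 give w2 = 0.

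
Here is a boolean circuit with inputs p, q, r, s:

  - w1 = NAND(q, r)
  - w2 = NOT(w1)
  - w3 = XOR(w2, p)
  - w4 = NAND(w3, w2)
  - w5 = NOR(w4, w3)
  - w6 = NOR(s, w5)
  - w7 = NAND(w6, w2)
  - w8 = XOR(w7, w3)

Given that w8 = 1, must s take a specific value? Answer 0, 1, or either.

Both values of s occur among assignments with w8 = 1:
  s=0: p=0, q=0, r=0, s=0
  s=1: p=0, q=0, r=0, s=1

either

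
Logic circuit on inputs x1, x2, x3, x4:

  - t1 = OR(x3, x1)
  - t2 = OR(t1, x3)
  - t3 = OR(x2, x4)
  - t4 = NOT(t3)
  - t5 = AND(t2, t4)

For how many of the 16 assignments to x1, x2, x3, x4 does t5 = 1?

3

t5 = AND(t2, t4) must be 1, so both t2 = 1 and t4 = 1.
t2 = OR(t1, x3) must be 1, so at least one of t1, x3 is 1.
t4 = NOT(t3) must be 1, so t3 = 0.
Enumerating the 16 input combinations, 3 give t5 = 1 and 13 give t5 = 0.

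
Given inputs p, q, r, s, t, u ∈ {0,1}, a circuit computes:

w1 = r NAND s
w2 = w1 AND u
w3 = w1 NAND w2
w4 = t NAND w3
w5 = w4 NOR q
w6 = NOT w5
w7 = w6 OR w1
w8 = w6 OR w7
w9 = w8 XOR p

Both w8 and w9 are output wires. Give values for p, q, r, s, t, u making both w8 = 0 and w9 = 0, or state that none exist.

p=0, q=0, r=1, s=1, t=1, u=1

Check with p=0, q=0, r=1, s=1, t=1, u=1:
w1 = r NAND s = 1 NAND 1 = 0
w2 = w1 AND u = 0 AND 1 = 0
w3 = w1 NAND w2 = 0 NAND 0 = 1
w4 = t NAND w3 = 1 NAND 1 = 0
w5 = w4 NOR q = 0 NOR 0 = 1
w6 = NOT w5 = NOT 1 = 0
w7 = w6 OR w1 = 0 OR 0 = 0
w8 = w6 OR w7 = 0 OR 0 = 0
w9 = w8 XOR p = 0 XOR 0 = 0
So w8 = 0 and w9 = 0.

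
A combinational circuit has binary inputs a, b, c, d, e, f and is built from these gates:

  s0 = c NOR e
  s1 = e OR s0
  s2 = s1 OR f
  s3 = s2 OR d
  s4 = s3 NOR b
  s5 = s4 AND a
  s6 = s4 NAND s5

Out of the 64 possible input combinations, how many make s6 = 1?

63

s6 = s4 NAND s5 must be 1, so at least one of s4, s5 is 0.
Enumerating the 64 input combinations, 63 give s6 = 1 and 1 give s6 = 0.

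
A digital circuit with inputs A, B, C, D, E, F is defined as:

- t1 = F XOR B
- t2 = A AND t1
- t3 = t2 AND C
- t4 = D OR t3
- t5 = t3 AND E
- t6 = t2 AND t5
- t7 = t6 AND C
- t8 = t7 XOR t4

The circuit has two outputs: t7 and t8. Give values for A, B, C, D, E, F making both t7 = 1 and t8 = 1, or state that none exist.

no solution exists

Across all 64 input combinations, none give both t7 = 1 and t8 = 1.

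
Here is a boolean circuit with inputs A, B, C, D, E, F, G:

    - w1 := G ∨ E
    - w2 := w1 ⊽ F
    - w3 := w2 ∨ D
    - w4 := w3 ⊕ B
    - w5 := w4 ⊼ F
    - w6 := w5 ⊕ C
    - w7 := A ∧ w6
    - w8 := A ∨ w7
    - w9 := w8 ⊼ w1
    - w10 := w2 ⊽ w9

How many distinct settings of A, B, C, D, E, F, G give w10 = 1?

w10 = w2 ⊽ w9 must be 1, so both w2 = 0 and w9 = 0.
w2 = w1 ⊽ F must be 0, so at least one of w1, F is 1.
Enumerating the 128 input combinations, 48 give w10 = 1 and 80 give w10 = 0.

48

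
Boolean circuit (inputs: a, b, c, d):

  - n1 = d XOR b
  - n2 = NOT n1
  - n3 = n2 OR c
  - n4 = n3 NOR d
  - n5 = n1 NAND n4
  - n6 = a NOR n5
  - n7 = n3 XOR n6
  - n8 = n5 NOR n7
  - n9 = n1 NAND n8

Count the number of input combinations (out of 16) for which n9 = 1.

15

n9 = n1 NAND n8 must be 1, so at least one of n1, n8 is 0.
Enumerating the 16 input combinations, 15 give n9 = 1 and 1 give n9 = 0.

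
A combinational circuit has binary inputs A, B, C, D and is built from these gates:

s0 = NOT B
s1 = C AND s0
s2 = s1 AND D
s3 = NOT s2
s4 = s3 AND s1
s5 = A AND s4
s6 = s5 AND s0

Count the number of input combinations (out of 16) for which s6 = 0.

s6 = s5 AND s0 must be 0, so at least one of s5, s0 is 0.
Enumerating the 16 input combinations, 15 give s6 = 0 and 1 give s6 = 1.

15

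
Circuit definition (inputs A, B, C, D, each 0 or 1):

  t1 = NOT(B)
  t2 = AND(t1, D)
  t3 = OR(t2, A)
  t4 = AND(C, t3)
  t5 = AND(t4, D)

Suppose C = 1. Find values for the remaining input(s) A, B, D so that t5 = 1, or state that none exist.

A=0 B=0 D=1

t5 = AND(t4, D) must be 1, so both t4 = 1 and D = 1.
Check with C = 1 and A=0, B=0, D=1:
t1 = NOT(B) = NOT 0 = 1
t2 = AND(t1, D) = AND(1, 1) = 1
t3 = OR(t2, A) = OR(1, 0) = 1
t4 = AND(C, t3) = AND(1, 1) = 1
t5 = AND(t4, D) = AND(1, 1) = 1
So t5 = 1.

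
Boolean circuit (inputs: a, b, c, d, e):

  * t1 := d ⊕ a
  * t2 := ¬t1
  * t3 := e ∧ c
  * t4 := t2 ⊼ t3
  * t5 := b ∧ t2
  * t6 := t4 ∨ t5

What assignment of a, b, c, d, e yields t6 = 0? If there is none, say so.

Check with a=0 b=0 c=1 d=0 e=1:
t1 = d ⊕ a = 0 ⊕ 0 = 0
t2 = ¬t1 = ¬0 = 1
t3 = e ∧ c = 1 ∧ 1 = 1
t4 = t2 ⊼ t3 = 1 ⊼ 1 = 0
t5 = b ∧ t2 = 0 ∧ 1 = 0
t6 = t4 ∨ t5 = 0 ∨ 0 = 0
So t6 = 0 as required.

a=0 b=0 c=1 d=0 e=1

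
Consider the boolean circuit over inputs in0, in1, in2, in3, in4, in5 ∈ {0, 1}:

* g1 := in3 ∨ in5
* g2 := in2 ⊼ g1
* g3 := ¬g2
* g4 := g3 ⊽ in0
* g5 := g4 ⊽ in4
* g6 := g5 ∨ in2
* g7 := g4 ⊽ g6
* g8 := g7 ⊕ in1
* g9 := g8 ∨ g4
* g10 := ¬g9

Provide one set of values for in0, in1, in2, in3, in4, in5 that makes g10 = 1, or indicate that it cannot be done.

in0=0 in1=0 in2=1 in3=1 in4=1 in5=1

g10 = ¬g9 must be 1, so g9 = 0.
g9 = g8 ∨ g4 must be 0, so both g8 = 0 and g4 = 0.
g8 = g7 ⊕ in1 must be 0, so g7 and in1 are equal.
Check with in0=0 in1=0 in2=1 in3=1 in4=1 in5=1:
g1 = in3 ∨ in5 = 1 ∨ 1 = 1
g2 = in2 ⊼ g1 = 1 ⊼ 1 = 0
g3 = ¬g2 = ¬0 = 1
g4 = g3 ⊽ in0 = 1 ⊽ 0 = 0
g5 = g4 ⊽ in4 = 0 ⊽ 1 = 0
g6 = g5 ∨ in2 = 0 ∨ 1 = 1
g7 = g4 ⊽ g6 = 0 ⊽ 1 = 0
g8 = g7 ⊕ in1 = 0 ⊕ 0 = 0
g9 = g8 ∨ g4 = 0 ∨ 0 = 0
g10 = ¬g9 = ¬0 = 1
So g10 = 1 as required.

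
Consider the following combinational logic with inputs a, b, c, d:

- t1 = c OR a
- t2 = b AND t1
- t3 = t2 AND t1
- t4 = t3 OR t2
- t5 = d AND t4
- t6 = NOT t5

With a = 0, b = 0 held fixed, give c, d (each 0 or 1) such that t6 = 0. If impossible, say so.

With a = 0, b = 0 fixed, none of the 4 settings of c, d give t6 = 0.
For example, with c=1, d=1:
t1 = c OR a = 1 OR 0 = 1
t2 = b AND t1 = 0 AND 1 = 0
t3 = t2 AND t1 = 0 AND 1 = 0
t4 = t3 OR t2 = 0 OR 0 = 0
t5 = d AND t4 = 1 AND 0 = 0
t6 = NOT t5 = NOT 0 = 1
giving t6 = 1 ≠ 0.

no solution exists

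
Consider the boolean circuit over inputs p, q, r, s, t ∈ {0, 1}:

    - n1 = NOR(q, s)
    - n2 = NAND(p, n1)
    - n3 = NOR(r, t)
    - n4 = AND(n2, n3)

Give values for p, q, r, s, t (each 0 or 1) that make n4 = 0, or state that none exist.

Check with p=0 q=0 r=1 s=1 t=0:
n1 = NOR(q, s) = NOR(0, 1) = 0
n2 = NAND(p, n1) = NAND(0, 0) = 1
n3 = NOR(r, t) = NOR(1, 0) = 0
n4 = AND(n2, n3) = AND(1, 0) = 0
So n4 = 0 as required.

p=0 q=0 r=1 s=1 t=0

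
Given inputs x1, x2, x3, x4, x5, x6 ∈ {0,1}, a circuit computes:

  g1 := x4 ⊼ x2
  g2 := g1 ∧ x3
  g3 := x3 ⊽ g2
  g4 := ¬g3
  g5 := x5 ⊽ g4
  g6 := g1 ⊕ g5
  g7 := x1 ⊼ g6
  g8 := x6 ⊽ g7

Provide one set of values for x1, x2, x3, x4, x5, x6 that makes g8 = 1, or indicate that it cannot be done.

Check with x1=1, x2=0, x3=1, x4=1, x5=0, x6=0:
g1 = x4 ⊼ x2 = 1 ⊼ 0 = 1
g2 = g1 ∧ x3 = 1 ∧ 1 = 1
g3 = x3 ⊽ g2 = 1 ⊽ 1 = 0
g4 = ¬g3 = ¬0 = 1
g5 = x5 ⊽ g4 = 0 ⊽ 1 = 0
g6 = g1 ⊕ g5 = 1 ⊕ 0 = 1
g7 = x1 ⊼ g6 = 1 ⊼ 1 = 0
g8 = x6 ⊽ g7 = 0 ⊽ 0 = 1
So g8 = 1 as required.

x1=1, x2=0, x3=1, x4=1, x5=0, x6=0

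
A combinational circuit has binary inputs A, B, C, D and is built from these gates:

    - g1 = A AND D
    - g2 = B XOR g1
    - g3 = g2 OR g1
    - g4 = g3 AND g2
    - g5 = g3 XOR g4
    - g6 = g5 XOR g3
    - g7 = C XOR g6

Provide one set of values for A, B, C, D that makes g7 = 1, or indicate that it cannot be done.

g7 = C XOR g6 must be 1, so C and g6 differ.
Check with A=0, B=0, C=1, D=0:
g1 = A AND D = 0 AND 0 = 0
g2 = B XOR g1 = 0 XOR 0 = 0
g3 = g2 OR g1 = 0 OR 0 = 0
g4 = g3 AND g2 = 0 AND 0 = 0
g5 = g3 XOR g4 = 0 XOR 0 = 0
g6 = g5 XOR g3 = 0 XOR 0 = 0
g7 = C XOR g6 = 1 XOR 0 = 1
So g7 = 1 as required.

A=0, B=0, C=1, D=0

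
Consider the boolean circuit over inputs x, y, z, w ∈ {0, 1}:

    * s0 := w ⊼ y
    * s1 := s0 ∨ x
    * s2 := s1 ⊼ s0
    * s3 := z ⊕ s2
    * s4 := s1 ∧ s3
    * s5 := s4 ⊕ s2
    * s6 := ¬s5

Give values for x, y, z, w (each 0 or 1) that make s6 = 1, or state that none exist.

s6 = ¬s5 must be 1, so s5 = 0.
Check with x=0, y=0, z=0, w=0:
s0 = w ⊼ y = 0 ⊼ 0 = 1
s1 = s0 ∨ x = 1 ∨ 0 = 1
s2 = s1 ⊼ s0 = 1 ⊼ 1 = 0
s3 = z ⊕ s2 = 0 ⊕ 0 = 0
s4 = s1 ∧ s3 = 1 ∧ 0 = 0
s5 = s4 ⊕ s2 = 0 ⊕ 0 = 0
s6 = ¬s5 = ¬0 = 1
So s6 = 1 as required.

x=0, y=0, z=0, w=0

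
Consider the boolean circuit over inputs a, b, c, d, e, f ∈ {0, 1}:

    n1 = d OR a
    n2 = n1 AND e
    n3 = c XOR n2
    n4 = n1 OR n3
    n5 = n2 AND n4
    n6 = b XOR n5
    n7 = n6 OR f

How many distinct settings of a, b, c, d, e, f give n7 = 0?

16

n7 = n6 OR f must be 0, so both n6 = 0 and f = 0.
n6 = b XOR n5 must be 0, so b and n5 are equal.
Enumerating the 64 input combinations, 16 give n7 = 0 and 48 give n7 = 1.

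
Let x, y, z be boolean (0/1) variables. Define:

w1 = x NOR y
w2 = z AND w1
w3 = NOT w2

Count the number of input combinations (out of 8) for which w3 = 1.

7

w3 = NOT w2 must be 1, so w2 = 0.
Enumerating the 8 input combinations, 7 give w3 = 1 and 1 give w3 = 0.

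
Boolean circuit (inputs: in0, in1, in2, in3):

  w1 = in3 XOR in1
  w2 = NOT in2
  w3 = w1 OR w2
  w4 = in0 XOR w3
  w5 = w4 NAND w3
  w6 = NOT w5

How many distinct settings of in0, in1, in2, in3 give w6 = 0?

10

w6 = NOT w5 must be 0, so w5 = 1.
w5 = w4 NAND w3 must be 1, so at least one of w4, w3 is 0.
Enumerating the 16 input combinations, 10 give w6 = 0 and 6 give w6 = 1.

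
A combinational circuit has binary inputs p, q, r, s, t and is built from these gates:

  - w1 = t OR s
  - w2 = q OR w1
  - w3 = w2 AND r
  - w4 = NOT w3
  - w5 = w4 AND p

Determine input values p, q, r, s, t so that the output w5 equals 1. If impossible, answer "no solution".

w5 = w4 AND p must be 1, so both w4 = 1 and p = 1.
w4 = NOT w3 must be 1, so w3 = 0.
Check with p=1 q=0 r=1 s=0 t=0:
w1 = t OR s = 0 OR 0 = 0
w2 = q OR w1 = 0 OR 0 = 0
w3 = w2 AND r = 0 AND 1 = 0
w4 = NOT w3 = NOT 0 = 1
w5 = w4 AND p = 1 AND 1 = 1
So w5 = 1 as required.

p=1 q=0 r=1 s=0 t=0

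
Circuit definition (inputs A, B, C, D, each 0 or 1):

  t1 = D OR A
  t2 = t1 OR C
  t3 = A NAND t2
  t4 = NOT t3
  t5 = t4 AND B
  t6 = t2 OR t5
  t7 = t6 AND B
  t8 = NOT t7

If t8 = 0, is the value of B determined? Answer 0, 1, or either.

1

t8 = NOT t7 must be 0, so t7 = 1.
Every assignment with t8 = 0 has B = 1; there are 7 such assignment(s).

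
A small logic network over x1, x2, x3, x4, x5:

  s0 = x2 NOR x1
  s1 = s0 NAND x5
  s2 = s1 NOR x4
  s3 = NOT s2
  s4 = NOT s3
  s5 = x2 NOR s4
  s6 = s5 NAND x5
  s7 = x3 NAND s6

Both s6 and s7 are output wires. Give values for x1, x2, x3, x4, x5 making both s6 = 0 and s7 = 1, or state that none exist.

Check with x1=1, x2=0, x3=0, x4=1, x5=1:
s0 = x2 NOR x1 = 0 NOR 1 = 0
s1 = s0 NAND x5 = 0 NAND 1 = 1
s2 = s1 NOR x4 = 1 NOR 1 = 0
s3 = NOT s2 = NOT 0 = 1
s4 = NOT s3 = NOT 1 = 0
s5 = x2 NOR s4 = 0 NOR 0 = 1
s6 = s5 NAND x5 = 1 NAND 1 = 0
s7 = x3 NAND s6 = 0 NAND 0 = 1
So s6 = 0 and s7 = 1.

x1=1, x2=0, x3=0, x4=1, x5=1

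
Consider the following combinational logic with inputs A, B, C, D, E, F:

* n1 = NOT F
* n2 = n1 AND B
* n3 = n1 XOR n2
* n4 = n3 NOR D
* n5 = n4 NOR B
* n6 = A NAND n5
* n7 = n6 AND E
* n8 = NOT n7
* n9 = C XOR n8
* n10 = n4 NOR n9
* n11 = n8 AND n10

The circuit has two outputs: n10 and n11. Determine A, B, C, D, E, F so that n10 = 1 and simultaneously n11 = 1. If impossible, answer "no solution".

Check with A=0, B=1, C=1, D=1, E=0, F=0:
n1 = NOT F = NOT 0 = 1
n2 = n1 AND B = 1 AND 1 = 1
n3 = n1 XOR n2 = 1 XOR 1 = 0
n4 = n3 NOR D = 0 NOR 1 = 0
n5 = n4 NOR B = 0 NOR 1 = 0
n6 = A NAND n5 = 0 NAND 0 = 1
n7 = n6 AND E = 1 AND 0 = 0
n8 = NOT n7 = NOT 0 = 1
n9 = C XOR n8 = 1 XOR 1 = 0
n10 = n4 NOR n9 = 0 NOR 0 = 1
n11 = n8 AND n10 = 1 AND 1 = 1
So n10 = 1 and n11 = 1.

A=0, B=1, C=1, D=1, E=0, F=0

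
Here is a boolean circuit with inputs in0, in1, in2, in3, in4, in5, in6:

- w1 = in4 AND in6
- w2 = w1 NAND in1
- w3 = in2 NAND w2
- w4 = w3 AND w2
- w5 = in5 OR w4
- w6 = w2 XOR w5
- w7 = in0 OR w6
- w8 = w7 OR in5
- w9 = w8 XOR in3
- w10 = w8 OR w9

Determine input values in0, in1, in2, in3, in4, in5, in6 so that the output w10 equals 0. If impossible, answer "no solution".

Check with in0=0, in1=1, in2=0, in3=0, in4=0, in5=0, in6=1:
w1 = in4 AND in6 = 0 AND 1 = 0
w2 = w1 NAND in1 = 0 NAND 1 = 1
w3 = in2 NAND w2 = 0 NAND 1 = 1
w4 = w3 AND w2 = 1 AND 1 = 1
w5 = in5 OR w4 = 0 OR 1 = 1
w6 = w2 XOR w5 = 1 XOR 1 = 0
w7 = in0 OR w6 = 0 OR 0 = 0
w8 = w7 OR in5 = 0 OR 0 = 0
w9 = w8 XOR in3 = 0 XOR 0 = 0
w10 = w8 OR w9 = 0 OR 0 = 0
So w10 = 0 as required.

in0=0, in1=1, in2=0, in3=0, in4=0, in5=0, in6=1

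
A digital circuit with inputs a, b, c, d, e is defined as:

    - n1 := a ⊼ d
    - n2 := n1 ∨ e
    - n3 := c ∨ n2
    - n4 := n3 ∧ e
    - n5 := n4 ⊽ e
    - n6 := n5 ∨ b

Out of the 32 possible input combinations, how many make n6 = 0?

8

n6 = n5 ∨ b must be 0, so both n5 = 0 and b = 0.
Enumerating the 32 input combinations, 8 give n6 = 0 and 24 give n6 = 1.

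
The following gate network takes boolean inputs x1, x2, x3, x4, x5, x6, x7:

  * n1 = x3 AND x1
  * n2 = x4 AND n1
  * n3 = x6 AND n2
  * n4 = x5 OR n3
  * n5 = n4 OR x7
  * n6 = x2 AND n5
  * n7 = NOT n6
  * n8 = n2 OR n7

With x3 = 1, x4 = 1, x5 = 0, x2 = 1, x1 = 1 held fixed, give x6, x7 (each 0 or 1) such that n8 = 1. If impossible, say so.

x6=0, x7=1

n8 = n2 OR n7 must be 1, so at least one of n2, n7 is 1.
Check with x3 = 1, x4 = 1, x5 = 0, x2 = 1, x1 = 1 and x6=0, x7=1:
n1 = x3 AND x1 = 1 AND 1 = 1
n2 = x4 AND n1 = 1 AND 1 = 1
n3 = x6 AND n2 = 0 AND 1 = 0
n4 = x5 OR n3 = 0 OR 0 = 0
n5 = n4 OR x7 = 0 OR 1 = 1
n6 = x2 AND n5 = 1 AND 1 = 1
n7 = NOT n6 = NOT 1 = 0
n8 = n2 OR n7 = 1 OR 0 = 1
So n8 = 1.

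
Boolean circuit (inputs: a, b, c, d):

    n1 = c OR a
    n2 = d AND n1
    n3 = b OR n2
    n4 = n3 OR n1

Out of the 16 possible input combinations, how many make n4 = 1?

n4 = n3 OR n1 must be 1, so at least one of n3, n1 is 1.
Enumerating the 16 input combinations, 14 give n4 = 1 and 2 give n4 = 0.

14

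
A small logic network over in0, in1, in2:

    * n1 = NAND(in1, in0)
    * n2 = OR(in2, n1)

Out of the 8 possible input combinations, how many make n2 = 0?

n2 = OR(in2, n1) must be 0, so both in2 = 0 and n1 = 0.
n1 = NAND(in1, in0) must be 0, so both in1 = 1 and in0 = 1.
Satisfying assignments:
  in0=1, in1=1, in2=0

1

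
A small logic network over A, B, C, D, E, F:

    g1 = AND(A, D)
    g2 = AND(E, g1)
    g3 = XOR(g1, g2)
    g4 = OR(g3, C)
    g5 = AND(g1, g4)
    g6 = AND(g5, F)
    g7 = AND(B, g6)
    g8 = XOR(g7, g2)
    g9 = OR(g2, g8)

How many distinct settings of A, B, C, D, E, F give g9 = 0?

g9 = OR(g2, g8) must be 0, so both g2 = 0 and g8 = 0.
g2 = AND(E, g1) must be 0, so at least one of E, g1 is 0.
Enumerating the 64 input combinations, 54 give g9 = 0 and 10 give g9 = 1.

54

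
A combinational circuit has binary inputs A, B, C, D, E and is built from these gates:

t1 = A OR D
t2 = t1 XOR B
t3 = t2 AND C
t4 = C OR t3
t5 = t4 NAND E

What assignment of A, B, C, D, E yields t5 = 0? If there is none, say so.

t5 = t4 NAND E must be 0, so both t4 = 1 and E = 1.
t4 = C OR t3 must be 1, so at least one of C, t3 is 1.
Check with A=1 B=0 C=1 D=0 E=1:
t1 = A OR D = 1 OR 0 = 1
t2 = t1 XOR B = 1 XOR 0 = 1
t3 = t2 AND C = 1 AND 1 = 1
t4 = C OR t3 = 1 OR 1 = 1
t5 = t4 NAND E = 1 NAND 1 = 0
So t5 = 0 as required.

A=1 B=0 C=1 D=0 E=1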